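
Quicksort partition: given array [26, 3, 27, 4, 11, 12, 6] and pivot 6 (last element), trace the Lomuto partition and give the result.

Lomuto partition with pivot = 6:

Initial array: [26, 3, 27, 4, 11, 12, 6]

arr[0]=26 > 6: no swap
arr[1]=3 <= 6: swap with position 0, array becomes [3, 26, 27, 4, 11, 12, 6]
arr[2]=27 > 6: no swap
arr[3]=4 <= 6: swap with position 1, array becomes [3, 4, 27, 26, 11, 12, 6]
arr[4]=11 > 6: no swap
arr[5]=12 > 6: no swap

Place pivot at position 2: [3, 4, 6, 26, 11, 12, 27]
Pivot position: 2

After partitioning with pivot 6, the array becomes [3, 4, 6, 26, 11, 12, 27]. The pivot is placed at index 2. All elements to the left of the pivot are <= 6, and all elements to the right are > 6.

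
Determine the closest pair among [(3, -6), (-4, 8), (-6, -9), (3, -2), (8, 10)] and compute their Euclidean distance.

Computing all pairwise distances among 5 points:

d((3, -6), (-4, 8)) = 15.6525
d((3, -6), (-6, -9)) = 9.4868
d((3, -6), (3, -2)) = 4.0 <-- minimum
d((3, -6), (8, 10)) = 16.7631
d((-4, 8), (-6, -9)) = 17.1172
d((-4, 8), (3, -2)) = 12.2066
d((-4, 8), (8, 10)) = 12.1655
d((-6, -9), (3, -2)) = 11.4018
d((-6, -9), (8, 10)) = 23.6008
d((3, -2), (8, 10)) = 13.0

Closest pair: (3, -6) and (3, -2) with distance 4.0

The closest pair is (3, -6) and (3, -2) with Euclidean distance 4.0. For 5 points, brute-force pairwise comparison is shown above. For large n, the divide-and-conquer algorithm (sort by x, recurse on halves, check the dividing strip) achieves O(n log n).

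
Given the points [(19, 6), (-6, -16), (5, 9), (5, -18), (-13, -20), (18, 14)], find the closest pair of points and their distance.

Computing all pairwise distances among 6 points:

d((19, 6), (-6, -16)) = 33.3017
d((19, 6), (5, 9)) = 14.3178
d((19, 6), (5, -18)) = 27.7849
d((19, 6), (-13, -20)) = 41.2311
d((19, 6), (18, 14)) = 8.0623 <-- minimum
d((-6, -16), (5, 9)) = 27.313
d((-6, -16), (5, -18)) = 11.1803
d((-6, -16), (-13, -20)) = 8.0623 <-- minimum
d((-6, -16), (18, 14)) = 38.4187
d((5, 9), (5, -18)) = 27.0
d((5, 9), (-13, -20)) = 34.1321
d((5, 9), (18, 14)) = 13.9284
d((5, -18), (-13, -20)) = 18.1108
d((5, -18), (18, 14)) = 34.5398
d((-13, -20), (18, 14)) = 46.0109

Minimum distance: 8.0623 (tie among 2 pairs: (19, 6) and (18, 14); (-6, -16) and (-13, -20))

The minimum Euclidean distance is 8.0623. There is a tie: 2 pairs achieve this minimum — (19, 6) and (18, 14); (-6, -16) and (-13, -20). Any of these is a valid closest pair. For 6 points, brute-force pairwise comparison is shown above. For large n, the divide-and-conquer algorithm (sort by x, recurse on halves, check the dividing strip) achieves O(n log n).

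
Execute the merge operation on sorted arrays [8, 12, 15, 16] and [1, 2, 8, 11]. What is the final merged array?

Merging process:

Compare 8 vs 1: take 1 from right. Merged: [1]
Compare 8 vs 2: take 2 from right. Merged: [1, 2]
Compare 8 vs 8: take 8 from left. Merged: [1, 2, 8]
Compare 12 vs 8: take 8 from right. Merged: [1, 2, 8, 8]
Compare 12 vs 11: take 11 from right. Merged: [1, 2, 8, 8, 11]
Append remaining from left: [12, 15, 16]. Merged: [1, 2, 8, 8, 11, 12, 15, 16]

Final merged array: [1, 2, 8, 8, 11, 12, 15, 16]
Total comparisons: 5

The merged array is [1, 2, 8, 8, 11, 12, 15, 16], requiring 5 comparisons. The merge step runs in O(n) time where n is the total number of elements.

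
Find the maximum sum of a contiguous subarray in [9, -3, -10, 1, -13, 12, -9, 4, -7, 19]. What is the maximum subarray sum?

Using Kadane's algorithm on [9, -3, -10, 1, -13, 12, -9, 4, -7, 19]:

Scanning through the array:
Position 1 (value -3): max_ending_here = 6, max_so_far = 9
Position 2 (value -10): max_ending_here = -4, max_so_far = 9
Position 3 (value 1): max_ending_here = 1, max_so_far = 9
Position 4 (value -13): max_ending_here = -12, max_so_far = 9
Position 5 (value 12): max_ending_here = 12, max_so_far = 12
Position 6 (value -9): max_ending_here = 3, max_so_far = 12
Position 7 (value 4): max_ending_here = 7, max_so_far = 12
Position 8 (value -7): max_ending_here = 0, max_so_far = 12
Position 9 (value 19): max_ending_here = 19, max_so_far = 19

Maximum subarray: [12, -9, 4, -7, 19]
Maximum sum: 19

The maximum subarray is [12, -9, 4, -7, 19] with sum 19. This subarray runs from index 5 to index 9.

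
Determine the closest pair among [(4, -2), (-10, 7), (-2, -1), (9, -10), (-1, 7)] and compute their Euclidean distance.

Computing all pairwise distances among 5 points:

d((4, -2), (-10, 7)) = 16.6433
d((4, -2), (-2, -1)) = 6.0828 <-- minimum
d((4, -2), (9, -10)) = 9.434
d((4, -2), (-1, 7)) = 10.2956
d((-10, 7), (-2, -1)) = 11.3137
d((-10, 7), (9, -10)) = 25.4951
d((-10, 7), (-1, 7)) = 9.0
d((-2, -1), (9, -10)) = 14.2127
d((-2, -1), (-1, 7)) = 8.0623
d((9, -10), (-1, 7)) = 19.7231

Closest pair: (4, -2) and (-2, -1) with distance 6.0828

The closest pair is (4, -2) and (-2, -1) with Euclidean distance 6.0828. For 5 points, brute-force pairwise comparison is shown above. For large n, the divide-and-conquer algorithm (sort by x, recurse on halves, check the dividing strip) achieves O(n log n).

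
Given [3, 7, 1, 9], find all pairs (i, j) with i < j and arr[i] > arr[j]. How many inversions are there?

Finding inversions in [3, 7, 1, 9]:

(0, 2): arr[0]=3 > arr[2]=1
(1, 2): arr[1]=7 > arr[2]=1

Total inversions: 2

The array has 2 inversion(s): (0,2), (1,2). Each pair (i,j) satisfies i < j and arr[i] > arr[j].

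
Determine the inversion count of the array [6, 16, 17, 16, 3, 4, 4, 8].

Finding inversions in [6, 16, 17, 16, 3, 4, 4, 8]:

(0, 4): arr[0]=6 > arr[4]=3
(0, 5): arr[0]=6 > arr[5]=4
(0, 6): arr[0]=6 > arr[6]=4
(1, 4): arr[1]=16 > arr[4]=3
(1, 5): arr[1]=16 > arr[5]=4
(1, 6): arr[1]=16 > arr[6]=4
(1, 7): arr[1]=16 > arr[7]=8
(2, 3): arr[2]=17 > arr[3]=16
(2, 4): arr[2]=17 > arr[4]=3
(2, 5): arr[2]=17 > arr[5]=4
(2, 6): arr[2]=17 > arr[6]=4
(2, 7): arr[2]=17 > arr[7]=8
(3, 4): arr[3]=16 > arr[4]=3
(3, 5): arr[3]=16 > arr[5]=4
(3, 6): arr[3]=16 > arr[6]=4
(3, 7): arr[3]=16 > arr[7]=8

Total inversions: 16

The array has 16 inversion(s): (0,4), (0,5), (0,6), (1,4), (1,5), (1,6), (1,7), (2,3), (2,4), (2,5), (2,6), (2,7), (3,4), (3,5), (3,6), (3,7). Each pair (i,j) satisfies i < j and arr[i] > arr[j].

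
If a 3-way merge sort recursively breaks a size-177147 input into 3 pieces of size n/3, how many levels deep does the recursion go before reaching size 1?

For divide and conquer with division factor 3:

Problem sizes at each level:
Level 0: 177147
Level 1: 59049
Level 2: 19683
Level 3: 6561
Level 4: 2187
Level 5: 729
Level 6: 243
Level 7: 81
Level 8: 27
Level 9: 9
Level 10: 3
Level 11: 1

The root is level 0 and the size-1 base case is level 11 (the tree spans levels 0 through 11, i.e. 12 levels counting the root), so the depth is the number of divisions: log_3(177147) = 11

The recursion tree depth is log_3(177147) = 11. At each level, the problem size is divided by 3, so it takes 11 divisions to reduce to a base case of size 1. The algorithm makes 3 recursive calls at each level.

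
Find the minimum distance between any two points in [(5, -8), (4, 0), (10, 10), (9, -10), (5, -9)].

Computing all pairwise distances among 5 points:

d((5, -8), (4, 0)) = 8.0623
d((5, -8), (10, 10)) = 18.6815
d((5, -8), (9, -10)) = 4.4721
d((5, -8), (5, -9)) = 1.0 <-- minimum
d((4, 0), (10, 10)) = 11.6619
d((4, 0), (9, -10)) = 11.1803
d((4, 0), (5, -9)) = 9.0554
d((10, 10), (9, -10)) = 20.025
d((10, 10), (5, -9)) = 19.6469
d((9, -10), (5, -9)) = 4.1231

Closest pair: (5, -8) and (5, -9) with distance 1.0

The closest pair is (5, -8) and (5, -9) with Euclidean distance 1.0. For 5 points, brute-force pairwise comparison is shown above. For large n, the divide-and-conquer algorithm (sort by x, recurse on halves, check the dividing strip) achieves O(n log n).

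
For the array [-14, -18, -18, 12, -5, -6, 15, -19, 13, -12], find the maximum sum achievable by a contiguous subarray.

Using Kadane's algorithm on [-14, -18, -18, 12, -5, -6, 15, -19, 13, -12]:

Scanning through the array:
Position 1 (value -18): max_ending_here = -18, max_so_far = -14
Position 2 (value -18): max_ending_here = -18, max_so_far = -14
Position 3 (value 12): max_ending_here = 12, max_so_far = 12
Position 4 (value -5): max_ending_here = 7, max_so_far = 12
Position 5 (value -6): max_ending_here = 1, max_so_far = 12
Position 6 (value 15): max_ending_here = 16, max_so_far = 16
Position 7 (value -19): max_ending_here = -3, max_so_far = 16
Position 8 (value 13): max_ending_here = 13, max_so_far = 16
Position 9 (value -12): max_ending_here = 1, max_so_far = 16

Maximum subarray: [12, -5, -6, 15]
Maximum sum: 16

The maximum subarray is [12, -5, -6, 15] with sum 16. This subarray runs from index 3 to index 6.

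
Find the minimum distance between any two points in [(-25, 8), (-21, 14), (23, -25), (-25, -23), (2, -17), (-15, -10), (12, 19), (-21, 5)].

Computing all pairwise distances among 8 points:

d((-25, 8), (-21, 14)) = 7.2111
d((-25, 8), (23, -25)) = 58.2495
d((-25, 8), (-25, -23)) = 31.0
d((-25, 8), (2, -17)) = 36.7967
d((-25, 8), (-15, -10)) = 20.5913
d((-25, 8), (12, 19)) = 38.6005
d((-25, 8), (-21, 5)) = 5.0 <-- minimum
d((-21, 14), (23, -25)) = 58.7963
d((-21, 14), (-25, -23)) = 37.2156
d((-21, 14), (2, -17)) = 38.6005
d((-21, 14), (-15, -10)) = 24.7386
d((-21, 14), (12, 19)) = 33.3766
d((-21, 14), (-21, 5)) = 9.0
d((23, -25), (-25, -23)) = 48.0416
d((23, -25), (2, -17)) = 22.4722
d((23, -25), (-15, -10)) = 40.8534
d((23, -25), (12, 19)) = 45.3542
d((23, -25), (-21, 5)) = 53.2541
d((-25, -23), (2, -17)) = 27.6586
d((-25, -23), (-15, -10)) = 16.4012
d((-25, -23), (12, 19)) = 55.9732
d((-25, -23), (-21, 5)) = 28.2843
d((2, -17), (-15, -10)) = 18.3848
d((2, -17), (12, 19)) = 37.3631
d((2, -17), (-21, 5)) = 31.8277
d((-15, -10), (12, 19)) = 39.6232
d((-15, -10), (-21, 5)) = 16.1555
d((12, 19), (-21, 5)) = 35.8469

Closest pair: (-25, 8) and (-21, 5) with distance 5.0

The closest pair is (-25, 8) and (-21, 5) with Euclidean distance 5.0. For 8 points, brute-force pairwise comparison is shown above. For large n, the divide-and-conquer algorithm (sort by x, recurse on halves, check the dividing strip) achieves O(n log n).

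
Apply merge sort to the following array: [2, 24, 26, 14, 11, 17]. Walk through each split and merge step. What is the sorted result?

Merge sort trace:

Split: [2, 24, 26, 14, 11, 17] -> [2, 24, 26] and [14, 11, 17]
  Split: [2, 24, 26] -> [2] and [24, 26]
    Split: [24, 26] -> [24] and [26]
    Merge: [24] + [26] -> [24, 26]
  Merge: [2] + [24, 26] -> [2, 24, 26]
  Split: [14, 11, 17] -> [14] and [11, 17]
    Split: [11, 17] -> [11] and [17]
    Merge: [11] + [17] -> [11, 17]
  Merge: [14] + [11, 17] -> [11, 14, 17]
Merge: [2, 24, 26] + [11, 14, 17] -> [2, 11, 14, 17, 24, 26]

Final sorted array: [2, 11, 14, 17, 24, 26]

The merge sort proceeds by recursively splitting the array and merging sorted halves.
After all merges, the sorted array is [2, 11, 14, 17, 24, 26].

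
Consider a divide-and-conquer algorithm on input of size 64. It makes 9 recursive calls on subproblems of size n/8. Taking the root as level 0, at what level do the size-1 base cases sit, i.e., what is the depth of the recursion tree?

For divide and conquer with division factor 8:

Problem sizes at each level:
Level 0: 64
Level 1: 8
Level 2: 1

The root is level 0 and the size-1 base case is level 2 (the tree spans levels 0 through 2, i.e. 3 levels counting the root), so the depth is the number of divisions: log_8(64) = 2

The recursion tree depth is log_8(64) = 2. At each level, the problem size is divided by 8, so it takes 2 divisions to reduce to a base case of size 1. The algorithm makes 9 recursive calls at each level.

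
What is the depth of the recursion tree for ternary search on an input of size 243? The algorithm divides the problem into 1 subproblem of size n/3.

For divide and conquer with division factor 3:

Problem sizes at each level:
Level 0: 243
Level 1: 81
Level 2: 27
Level 3: 9
Level 4: 3
Level 5: 1

The root is level 0 and the size-1 base case is level 5 (the tree spans levels 0 through 5, i.e. 6 levels counting the root), so the depth is the number of divisions: log_3(243) = 5

The recursion tree depth is log_3(243) = 5. At each level, the problem size is divided by 3, so it takes 5 divisions to reduce to a base case of size 1. The algorithm makes 1 recursive call at each level.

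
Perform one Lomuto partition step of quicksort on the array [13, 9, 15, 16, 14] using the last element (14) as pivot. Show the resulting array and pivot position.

Lomuto partition with pivot = 14:

Initial array: [13, 9, 15, 16, 14]

arr[0]=13 <= 14: swap with position 0, array becomes [13, 9, 15, 16, 14]
arr[1]=9 <= 14: swap with position 1, array becomes [13, 9, 15, 16, 14]
arr[2]=15 > 14: no swap
arr[3]=16 > 14: no swap

Place pivot at position 2: [13, 9, 14, 16, 15]
Pivot position: 2

After partitioning with pivot 14, the array becomes [13, 9, 14, 16, 15]. The pivot is placed at index 2. All elements to the left of the pivot are <= 14, and all elements to the right are > 14.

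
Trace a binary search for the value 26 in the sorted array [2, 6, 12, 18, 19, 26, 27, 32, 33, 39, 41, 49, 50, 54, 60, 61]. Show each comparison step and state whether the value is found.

Binary search for 26 in [2, 6, 12, 18, 19, 26, 27, 32, 33, 39, 41, 49, 50, 54, 60, 61]:

lo=0, hi=15, mid=7, arr[mid]=32 -> 32 > 26, search left half
lo=0, hi=6, mid=3, arr[mid]=18 -> 18 < 26, search right half
lo=4, hi=6, mid=5, arr[mid]=26 -> Found target at index 5!

Binary search finds 26 at index 5 after 3 comparisons. The search repeatedly halves the search space by comparing with the middle element.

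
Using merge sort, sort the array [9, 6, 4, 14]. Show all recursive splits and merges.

Merge sort trace:

Split: [9, 6, 4, 14] -> [9, 6] and [4, 14]
  Split: [9, 6] -> [9] and [6]
  Merge: [9] + [6] -> [6, 9]
  Split: [4, 14] -> [4] and [14]
  Merge: [4] + [14] -> [4, 14]
Merge: [6, 9] + [4, 14] -> [4, 6, 9, 14]

Final sorted array: [4, 6, 9, 14]

The merge sort proceeds by recursively splitting the array and merging sorted halves.
After all merges, the sorted array is [4, 6, 9, 14].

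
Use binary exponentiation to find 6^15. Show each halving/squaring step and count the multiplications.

Computing 6^15 by squaring (build up from 6^1; each line after the first costs one multiplication):

6^1 = 6
6^2 = (6^1)^2 = 6^2 = 36
6^3 = 6 * 6^2 = 6 * 36 = 216
6^6 = (6^3)^2 = 216^2 = 46656
6^7 = 6 * 6^6 = 6 * 46656 = 279936
6^14 = (6^7)^2 = 279936^2 = 78364164096
6^15 = 6 * 6^14 = 6 * 78364164096 = 470184984576

Result: 470184984576
Multiplications needed: 6 (6 lines after 6^1)

6^15 = 470184984576. Using exponentiation by squaring, this requires 6 multiplications. The key idea: if the exponent is even, square the half-power; if odd, multiply by the base once.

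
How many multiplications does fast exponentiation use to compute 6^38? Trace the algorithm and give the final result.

Computing 6^38 by squaring (build up from 6^1; each line after the first costs one multiplication):

6^1 = 6
6^2 = (6^1)^2 = 6^2 = 36
6^4 = (6^2)^2 = 36^2 = 1296
6^8 = (6^4)^2 = 1296^2 = 1679616
6^9 = 6 * 6^8 = 6 * 1679616 = 10077696
6^18 = (6^9)^2 = 10077696^2 = 101559956668416
6^19 = 6 * 6^18 = 6 * 101559956668416 = 609359740010496
6^38 = (6^19)^2 = 609359740010496^2 = 371319292745659279662190166016

Result: 371319292745659279662190166016
Multiplications needed: 7 (7 lines after 6^1)

6^38 = 371319292745659279662190166016. Using exponentiation by squaring, this requires 7 multiplications. The key idea: if the exponent is even, square the half-power; if odd, multiply by the base once.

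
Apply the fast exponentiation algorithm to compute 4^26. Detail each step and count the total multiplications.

Computing 4^26 by squaring (build up from 4^1; each line after the first costs one multiplication):

4^1 = 4
4^2 = (4^1)^2 = 4^2 = 16
4^3 = 4 * 4^2 = 4 * 16 = 64
4^6 = (4^3)^2 = 64^2 = 4096
4^12 = (4^6)^2 = 4096^2 = 16777216
4^13 = 4 * 4^12 = 4 * 16777216 = 67108864
4^26 = (4^13)^2 = 67108864^2 = 4503599627370496

Result: 4503599627370496
Multiplications needed: 6 (6 lines after 4^1)

4^26 = 4503599627370496. Using exponentiation by squaring, this requires 6 multiplications. The key idea: if the exponent is even, square the half-power; if odd, multiply by the base once.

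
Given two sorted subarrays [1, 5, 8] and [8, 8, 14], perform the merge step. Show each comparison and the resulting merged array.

Merging process:

Compare 1 vs 8: take 1 from left. Merged: [1]
Compare 5 vs 8: take 5 from left. Merged: [1, 5]
Compare 8 vs 8: take 8 from left. Merged: [1, 5, 8]
Append remaining from right: [8, 8, 14]. Merged: [1, 5, 8, 8, 8, 14]

Final merged array: [1, 5, 8, 8, 8, 14]
Total comparisons: 3

The merged array is [1, 5, 8, 8, 8, 14], requiring 3 comparisons. The merge step runs in O(n) time where n is the total number of elements.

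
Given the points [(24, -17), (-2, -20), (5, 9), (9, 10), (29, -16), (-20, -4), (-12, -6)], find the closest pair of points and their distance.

Computing all pairwise distances among 7 points:

d((24, -17), (-2, -20)) = 26.1725
d((24, -17), (5, 9)) = 32.2025
d((24, -17), (9, 10)) = 30.8869
d((24, -17), (29, -16)) = 5.099
d((24, -17), (-20, -4)) = 45.8803
d((24, -17), (-12, -6)) = 37.6431
d((-2, -20), (5, 9)) = 29.8329
d((-2, -20), (9, 10)) = 31.9531
d((-2, -20), (29, -16)) = 31.257
d((-2, -20), (-20, -4)) = 24.0832
d((-2, -20), (-12, -6)) = 17.2047
d((5, 9), (9, 10)) = 4.1231 <-- minimum
d((5, 9), (29, -16)) = 34.6554
d((5, 9), (-20, -4)) = 28.178
d((5, 9), (-12, -6)) = 22.6716
d((9, 10), (29, -16)) = 32.8024
d((9, 10), (-20, -4)) = 32.2025
d((9, 10), (-12, -6)) = 26.4008
d((29, -16), (-20, -4)) = 50.448
d((29, -16), (-12, -6)) = 42.2019
d((-20, -4), (-12, -6)) = 8.2462

Closest pair: (5, 9) and (9, 10) with distance 4.1231

The closest pair is (5, 9) and (9, 10) with Euclidean distance 4.1231. For 7 points, brute-force pairwise comparison is shown above. For large n, the divide-and-conquer algorithm (sort by x, recurse on halves, check the dividing strip) achieves O(n log n).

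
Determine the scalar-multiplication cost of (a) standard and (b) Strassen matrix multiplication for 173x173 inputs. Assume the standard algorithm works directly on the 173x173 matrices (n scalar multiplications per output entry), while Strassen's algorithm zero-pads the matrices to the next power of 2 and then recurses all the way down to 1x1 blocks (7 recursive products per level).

Matrix multiplication for 173x173 matrices:

Strassen's algorithm requires power-of-2 dimensions. Pad 173x173 to 256x256 (next power of 2).

Standard algorithm: 173^3 = 5177717 multiplications
Strassen's algorithm: 7^(log2(256)) = 7^8 = 5764801 multiplications
Difference: 5177717 - 5764801 = -587084 (Strassen uses MORE here due to padding overhead — for small or just-over-power-of-2 n, padding can outweigh the per-level savings)

Standard: 5177717 multiplications (173^3). Strassen: 5764801 multiplications (7^8, after padding to 256x256). Strassen reduces 8 recursive multiplications to 7 at each level.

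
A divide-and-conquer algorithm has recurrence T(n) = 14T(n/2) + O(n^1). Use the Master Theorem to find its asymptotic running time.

Master Theorem for T(n) = 14T(n/2) + O(n^1):

a = 14, b = 2, c = 1
log_b(a) = log_2(14) = 3.8074

Case 1: c = 1 < log_2(14) = 3.8074
T(n) = O(n^(log_2 14))

For T(n) = 14T(n/2) + O(n^1): log_2(14) = 3.8074. This is Case 1 of the Master Theorem (c < log_b(a), work dominated by leaves), giving O(n^(log_2 14)).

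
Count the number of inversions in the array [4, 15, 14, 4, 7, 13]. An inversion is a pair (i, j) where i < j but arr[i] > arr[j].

Finding inversions in [4, 15, 14, 4, 7, 13]:

(1, 2): arr[1]=15 > arr[2]=14
(1, 3): arr[1]=15 > arr[3]=4
(1, 4): arr[1]=15 > arr[4]=7
(1, 5): arr[1]=15 > arr[5]=13
(2, 3): arr[2]=14 > arr[3]=4
(2, 4): arr[2]=14 > arr[4]=7
(2, 5): arr[2]=14 > arr[5]=13

Total inversions: 7

The array has 7 inversion(s): (1,2), (1,3), (1,4), (1,5), (2,3), (2,4), (2,5). Each pair (i,j) satisfies i < j and arr[i] > arr[j].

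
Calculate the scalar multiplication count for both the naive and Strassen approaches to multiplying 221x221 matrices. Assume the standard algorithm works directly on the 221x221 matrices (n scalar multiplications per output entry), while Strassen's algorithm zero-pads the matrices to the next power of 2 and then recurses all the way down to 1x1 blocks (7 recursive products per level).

Matrix multiplication for 221x221 matrices:

Strassen's algorithm requires power-of-2 dimensions. Pad 221x221 to 256x256 (next power of 2).

Standard algorithm: 221^3 = 10793861 multiplications
Strassen's algorithm: 7^(log2(256)) = 7^8 = 5764801 multiplications
Savings: 10793861 - 5764801 = 5029060 multiplications

Standard: 10793861 multiplications (221^3). Strassen: 5764801 multiplications (7^8, after padding to 256x256). Strassen reduces 8 recursive multiplications to 7 at each level.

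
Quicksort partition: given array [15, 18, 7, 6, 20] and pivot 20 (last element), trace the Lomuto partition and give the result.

Lomuto partition with pivot = 20:

Initial array: [15, 18, 7, 6, 20]

arr[0]=15 <= 20: swap with position 0, array becomes [15, 18, 7, 6, 20]
arr[1]=18 <= 20: swap with position 1, array becomes [15, 18, 7, 6, 20]
arr[2]=7 <= 20: swap with position 2, array becomes [15, 18, 7, 6, 20]
arr[3]=6 <= 20: swap with position 3, array becomes [15, 18, 7, 6, 20]

Place pivot at position 4: [15, 18, 7, 6, 20]
Pivot position: 4

After partitioning with pivot 20, the array becomes [15, 18, 7, 6, 20]. The pivot is placed at index 4. All elements to the left of the pivot are <= 20, and all elements to the right are > 20.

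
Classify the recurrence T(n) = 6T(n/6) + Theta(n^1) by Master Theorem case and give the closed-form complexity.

Master Theorem for T(n) = 6T(n/6) + O(n^1):

a = 6, b = 6, c = 1
log_b(a) = log_6(6) = 1.0000

Case 2: c = 1 = log_6(6) = 1.0000
T(n) = O(n^1 log n) = O(n log n)

For T(n) = 6T(n/6) + O(n^1): log_6(6) = 1.0000. This is Case 2 of the Master Theorem (c = log_b(a), equal work at all levels), giving O(n log n).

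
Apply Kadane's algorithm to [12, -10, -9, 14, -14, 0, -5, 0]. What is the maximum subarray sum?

Using Kadane's algorithm on [12, -10, -9, 14, -14, 0, -5, 0]:

Scanning through the array:
Position 1 (value -10): max_ending_here = 2, max_so_far = 12
Position 2 (value -9): max_ending_here = -7, max_so_far = 12
Position 3 (value 14): max_ending_here = 14, max_so_far = 14
Position 4 (value -14): max_ending_here = 0, max_so_far = 14
Position 5 (value 0): max_ending_here = 0, max_so_far = 14
Position 6 (value -5): max_ending_here = -5, max_so_far = 14
Position 7 (value 0): max_ending_here = 0, max_so_far = 14

Maximum subarray: [14]
Maximum sum: 14

The maximum subarray is [14] with sum 14. This subarray runs from index 3 to index 3.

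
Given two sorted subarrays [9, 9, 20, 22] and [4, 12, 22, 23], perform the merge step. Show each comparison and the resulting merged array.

Merging process:

Compare 9 vs 4: take 4 from right. Merged: [4]
Compare 9 vs 12: take 9 from left. Merged: [4, 9]
Compare 9 vs 12: take 9 from left. Merged: [4, 9, 9]
Compare 20 vs 12: take 12 from right. Merged: [4, 9, 9, 12]
Compare 20 vs 22: take 20 from left. Merged: [4, 9, 9, 12, 20]
Compare 22 vs 22: take 22 from left. Merged: [4, 9, 9, 12, 20, 22]
Append remaining from right: [22, 23]. Merged: [4, 9, 9, 12, 20, 22, 22, 23]

Final merged array: [4, 9, 9, 12, 20, 22, 22, 23]
Total comparisons: 6

The merged array is [4, 9, 9, 12, 20, 22, 22, 23], requiring 6 comparisons. The merge step runs in O(n) time where n is the total number of elements.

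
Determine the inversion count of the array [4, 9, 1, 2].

Finding inversions in [4, 9, 1, 2]:

(0, 2): arr[0]=4 > arr[2]=1
(0, 3): arr[0]=4 > arr[3]=2
(1, 2): arr[1]=9 > arr[2]=1
(1, 3): arr[1]=9 > arr[3]=2

Total inversions: 4

The array has 4 inversion(s): (0,2), (0,3), (1,2), (1,3). Each pair (i,j) satisfies i < j and arr[i] > arr[j].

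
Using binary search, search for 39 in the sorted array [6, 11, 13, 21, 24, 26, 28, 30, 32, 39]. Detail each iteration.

Binary search for 39 in [6, 11, 13, 21, 24, 26, 28, 30, 32, 39]:

lo=0, hi=9, mid=4, arr[mid]=24 -> 24 < 39, search right half
lo=5, hi=9, mid=7, arr[mid]=30 -> 30 < 39, search right half
lo=8, hi=9, mid=8, arr[mid]=32 -> 32 < 39, search right half
lo=9, hi=9, mid=9, arr[mid]=39 -> Found target at index 9!

Binary search finds 39 at index 9 after 4 comparisons. The search repeatedly halves the search space by comparing with the middle element.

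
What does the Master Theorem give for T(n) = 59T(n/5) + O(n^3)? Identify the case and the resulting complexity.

Master Theorem for T(n) = 59T(n/5) + O(n^3):

a = 59, b = 5, c = 3
log_b(a) = log_5(59) = 2.5335

Case 3: c = 3 > log_5(59) = 2.5335
T(n) = O(n^3) = O(n^3)

For T(n) = 59T(n/5) + O(n^3): log_5(59) = 2.5335. This is Case 3 of the Master Theorem (c > log_b(a), work dominated by root), giving O(n^3).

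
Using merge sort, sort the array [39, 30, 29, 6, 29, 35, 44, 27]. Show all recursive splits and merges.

Merge sort trace:

Split: [39, 30, 29, 6, 29, 35, 44, 27] -> [39, 30, 29, 6] and [29, 35, 44, 27]
  Split: [39, 30, 29, 6] -> [39, 30] and [29, 6]
    Split: [39, 30] -> [39] and [30]
    Merge: [39] + [30] -> [30, 39]
    Split: [29, 6] -> [29] and [6]
    Merge: [29] + [6] -> [6, 29]
  Merge: [30, 39] + [6, 29] -> [6, 29, 30, 39]
  Split: [29, 35, 44, 27] -> [29, 35] and [44, 27]
    Split: [29, 35] -> [29] and [35]
    Merge: [29] + [35] -> [29, 35]
    Split: [44, 27] -> [44] and [27]
    Merge: [44] + [27] -> [27, 44]
  Merge: [29, 35] + [27, 44] -> [27, 29, 35, 44]
Merge: [6, 29, 30, 39] + [27, 29, 35, 44] -> [6, 27, 29, 29, 30, 35, 39, 44]

Final sorted array: [6, 27, 29, 29, 30, 35, 39, 44]

The merge sort proceeds by recursively splitting the array and merging sorted halves.
After all merges, the sorted array is [6, 27, 29, 29, 30, 35, 39, 44].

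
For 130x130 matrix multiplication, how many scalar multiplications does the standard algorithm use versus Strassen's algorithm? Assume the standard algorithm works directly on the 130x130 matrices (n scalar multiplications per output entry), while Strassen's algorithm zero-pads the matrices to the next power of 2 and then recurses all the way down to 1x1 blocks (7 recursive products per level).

Matrix multiplication for 130x130 matrices:

Strassen's algorithm requires power-of-2 dimensions. Pad 130x130 to 256x256 (next power of 2).

Standard algorithm: 130^3 = 2197000 multiplications
Strassen's algorithm: 7^(log2(256)) = 7^8 = 5764801 multiplications
Difference: 2197000 - 5764801 = -3567801 (Strassen uses MORE here due to padding overhead — for small or just-over-power-of-2 n, padding can outweigh the per-level savings)

Standard: 2197000 multiplications (130^3). Strassen: 5764801 multiplications (7^8, after padding to 256x256). Strassen reduces 8 recursive multiplications to 7 at each level.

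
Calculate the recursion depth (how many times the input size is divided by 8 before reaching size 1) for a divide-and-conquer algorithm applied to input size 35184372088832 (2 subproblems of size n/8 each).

For divide and conquer with division factor 8:

Problem sizes at each level:
Level 0: 35184372088832
Level 1: 4398046511104
Level 2: 549755813888
Level 3: 68719476736
Level 4: 8589934592
Level 5: 1073741824
Level 6: 134217728
Level 7: 16777216
Level 8: 2097152
Level 9: 262144
Level 10: 32768
Level 11: 4096
Level 12: 512
Level 13: 64
Level 14: 8
Level 15: 1

The root is level 0 and the size-1 base case is level 15 (the tree spans levels 0 through 15, i.e. 16 levels counting the root), so the depth is the number of divisions: log_8(35184372088832) = 15

The recursion tree depth is log_8(35184372088832) = 15. At each level, the problem size is divided by 8, so it takes 15 divisions to reduce to a base case of size 1. The algorithm makes 2 recursive calls at each level.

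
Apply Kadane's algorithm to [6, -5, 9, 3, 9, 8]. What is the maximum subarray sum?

Using Kadane's algorithm on [6, -5, 9, 3, 9, 8]:

Scanning through the array:
Position 1 (value -5): max_ending_here = 1, max_so_far = 6
Position 2 (value 9): max_ending_here = 10, max_so_far = 10
Position 3 (value 3): max_ending_here = 13, max_so_far = 13
Position 4 (value 9): max_ending_here = 22, max_so_far = 22
Position 5 (value 8): max_ending_here = 30, max_so_far = 30

Maximum subarray: [6, -5, 9, 3, 9, 8]
Maximum sum: 30

The maximum subarray is [6, -5, 9, 3, 9, 8] with sum 30. This subarray runs from index 0 to index 5.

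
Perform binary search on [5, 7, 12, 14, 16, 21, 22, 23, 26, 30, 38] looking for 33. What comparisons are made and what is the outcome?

Binary search for 33 in [5, 7, 12, 14, 16, 21, 22, 23, 26, 30, 38]:

lo=0, hi=10, mid=5, arr[mid]=21 -> 21 < 33, search right half
lo=6, hi=10, mid=8, arr[mid]=26 -> 26 < 33, search right half
lo=9, hi=10, mid=9, arr[mid]=30 -> 30 < 33, search right half
lo=10, hi=10, mid=10, arr[mid]=38 -> 38 > 33, search left half
lo=10 > hi=9, target 33 not found

Binary search determines that 33 is not in the array after 4 comparisons. The search space was exhausted without finding the target.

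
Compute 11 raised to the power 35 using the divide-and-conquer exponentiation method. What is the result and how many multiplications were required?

Computing 11^35 by squaring (build up from 11^1; each line after the first costs one multiplication):

11^1 = 11
11^2 = (11^1)^2 = 11^2 = 121
11^4 = (11^2)^2 = 121^2 = 14641
11^8 = (11^4)^2 = 14641^2 = 214358881
11^16 = (11^8)^2 = 214358881^2 = 45949729863572161
11^17 = 11 * 11^16 = 11 * 45949729863572161 = 505447028499293771
11^34 = (11^17)^2 = 505447028499293771^2 = 255476698618765889551019445759400441
11^35 = 11 * 11^34 = 11 * 255476698618765889551019445759400441 = 2810243684806424785061213903353404851

Result: 2810243684806424785061213903353404851
Multiplications needed: 7 (7 lines after 11^1)

11^35 = 2810243684806424785061213903353404851. Using exponentiation by squaring, this requires 7 multiplications. The key idea: if the exponent is even, square the half-power; if odd, multiply by the base once.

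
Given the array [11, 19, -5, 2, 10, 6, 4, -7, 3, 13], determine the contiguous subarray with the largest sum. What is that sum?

Using Kadane's algorithm on [11, 19, -5, 2, 10, 6, 4, -7, 3, 13]:

Scanning through the array:
Position 1 (value 19): max_ending_here = 30, max_so_far = 30
Position 2 (value -5): max_ending_here = 25, max_so_far = 30
Position 3 (value 2): max_ending_here = 27, max_so_far = 30
Position 4 (value 10): max_ending_here = 37, max_so_far = 37
Position 5 (value 6): max_ending_here = 43, max_so_far = 43
Position 6 (value 4): max_ending_here = 47, max_so_far = 47
Position 7 (value -7): max_ending_here = 40, max_so_far = 47
Position 8 (value 3): max_ending_here = 43, max_so_far = 47
Position 9 (value 13): max_ending_here = 56, max_so_far = 56

Maximum subarray: [11, 19, -5, 2, 10, 6, 4, -7, 3, 13]
Maximum sum: 56

The maximum subarray is [11, 19, -5, 2, 10, 6, 4, -7, 3, 13] with sum 56. This subarray runs from index 0 to index 9.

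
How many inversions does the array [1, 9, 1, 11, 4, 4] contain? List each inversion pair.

Finding inversions in [1, 9, 1, 11, 4, 4]:

(1, 2): arr[1]=9 > arr[2]=1
(1, 4): arr[1]=9 > arr[4]=4
(1, 5): arr[1]=9 > arr[5]=4
(3, 4): arr[3]=11 > arr[4]=4
(3, 5): arr[3]=11 > arr[5]=4

Total inversions: 5

The array has 5 inversion(s): (1,2), (1,4), (1,5), (3,4), (3,5). Each pair (i,j) satisfies i < j and arr[i] > arr[j].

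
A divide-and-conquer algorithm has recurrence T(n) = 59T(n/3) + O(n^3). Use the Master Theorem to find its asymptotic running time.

Master Theorem for T(n) = 59T(n/3) + O(n^3):

a = 59, b = 3, c = 3
log_b(a) = log_3(59) = 3.7115

Case 1: c = 3 < log_3(59) = 3.7115
T(n) = O(n^(log_3 59))

For T(n) = 59T(n/3) + O(n^3): log_3(59) = 3.7115. This is Case 1 of the Master Theorem (c < log_b(a), work dominated by leaves), giving O(n^(log_3 59)).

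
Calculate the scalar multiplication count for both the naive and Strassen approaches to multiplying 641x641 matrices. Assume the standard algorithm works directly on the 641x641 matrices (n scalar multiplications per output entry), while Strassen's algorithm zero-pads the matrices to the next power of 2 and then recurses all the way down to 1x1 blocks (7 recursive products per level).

Matrix multiplication for 641x641 matrices:

Strassen's algorithm requires power-of-2 dimensions. Pad 641x641 to 1024x1024 (next power of 2).

Standard algorithm: 641^3 = 263374721 multiplications
Strassen's algorithm: 7^(log2(1024)) = 7^10 = 282475249 multiplications
Difference: 263374721 - 282475249 = -19100528 (Strassen uses MORE here due to padding overhead — for small or just-over-power-of-2 n, padding can outweigh the per-level savings)

Standard: 263374721 multiplications (641^3). Strassen: 282475249 multiplications (7^10, after padding to 1024x1024). Strassen reduces 8 recursive multiplications to 7 at each level.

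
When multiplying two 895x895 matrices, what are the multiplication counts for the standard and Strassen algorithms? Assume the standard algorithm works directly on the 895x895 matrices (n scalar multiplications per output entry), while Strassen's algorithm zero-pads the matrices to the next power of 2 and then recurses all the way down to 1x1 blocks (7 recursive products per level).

Matrix multiplication for 895x895 matrices:

Strassen's algorithm requires power-of-2 dimensions. Pad 895x895 to 1024x1024 (next power of 2).

Standard algorithm: 895^3 = 716917375 multiplications
Strassen's algorithm: 7^(log2(1024)) = 7^10 = 282475249 multiplications
Savings: 716917375 - 282475249 = 434442126 multiplications

Standard: 716917375 multiplications (895^3). Strassen: 282475249 multiplications (7^10, after padding to 1024x1024). Strassen reduces 8 recursive multiplications to 7 at each level.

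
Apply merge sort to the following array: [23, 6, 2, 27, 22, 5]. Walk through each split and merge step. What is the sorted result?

Merge sort trace:

Split: [23, 6, 2, 27, 22, 5] -> [23, 6, 2] and [27, 22, 5]
  Split: [23, 6, 2] -> [23] and [6, 2]
    Split: [6, 2] -> [6] and [2]
    Merge: [6] + [2] -> [2, 6]
  Merge: [23] + [2, 6] -> [2, 6, 23]
  Split: [27, 22, 5] -> [27] and [22, 5]
    Split: [22, 5] -> [22] and [5]
    Merge: [22] + [5] -> [5, 22]
  Merge: [27] + [5, 22] -> [5, 22, 27]
Merge: [2, 6, 23] + [5, 22, 27] -> [2, 5, 6, 22, 23, 27]

Final sorted array: [2, 5, 6, 22, 23, 27]

The merge sort proceeds by recursively splitting the array and merging sorted halves.
After all merges, the sorted array is [2, 5, 6, 22, 23, 27].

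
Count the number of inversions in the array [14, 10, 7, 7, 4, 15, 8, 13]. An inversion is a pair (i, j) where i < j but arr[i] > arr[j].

Finding inversions in [14, 10, 7, 7, 4, 15, 8, 13]:

(0, 1): arr[0]=14 > arr[1]=10
(0, 2): arr[0]=14 > arr[2]=7
(0, 3): arr[0]=14 > arr[3]=7
(0, 4): arr[0]=14 > arr[4]=4
(0, 6): arr[0]=14 > arr[6]=8
(0, 7): arr[0]=14 > arr[7]=13
(1, 2): arr[1]=10 > arr[2]=7
(1, 3): arr[1]=10 > arr[3]=7
(1, 4): arr[1]=10 > arr[4]=4
(1, 6): arr[1]=10 > arr[6]=8
(2, 4): arr[2]=7 > arr[4]=4
(3, 4): arr[3]=7 > arr[4]=4
(5, 6): arr[5]=15 > arr[6]=8
(5, 7): arr[5]=15 > arr[7]=13

Total inversions: 14

The array has 14 inversion(s): (0,1), (0,2), (0,3), (0,4), (0,6), (0,7), (1,2), (1,3), (1,4), (1,6), (2,4), (3,4), (5,6), (5,7). Each pair (i,j) satisfies i < j and arr[i] > arr[j].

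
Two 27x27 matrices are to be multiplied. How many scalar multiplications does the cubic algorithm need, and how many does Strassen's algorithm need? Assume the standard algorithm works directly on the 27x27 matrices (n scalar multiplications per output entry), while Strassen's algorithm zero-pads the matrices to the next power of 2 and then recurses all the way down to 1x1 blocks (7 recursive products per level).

Matrix multiplication for 27x27 matrices:

Strassen's algorithm requires power-of-2 dimensions. Pad 27x27 to 32x32 (next power of 2).

Standard algorithm: 27^3 = 19683 multiplications
Strassen's algorithm: 7^(log2(32)) = 7^5 = 16807 multiplications
Savings: 19683 - 16807 = 2876 multiplications

Standard: 19683 multiplications (27^3). Strassen: 16807 multiplications (7^5, after padding to 32x32). Strassen reduces 8 recursive multiplications to 7 at each level.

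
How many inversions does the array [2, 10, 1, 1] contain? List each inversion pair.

Finding inversions in [2, 10, 1, 1]:

(0, 2): arr[0]=2 > arr[2]=1
(0, 3): arr[0]=2 > arr[3]=1
(1, 2): arr[1]=10 > arr[2]=1
(1, 3): arr[1]=10 > arr[3]=1

Total inversions: 4

The array has 4 inversion(s): (0,2), (0,3), (1,2), (1,3). Each pair (i,j) satisfies i < j and arr[i] > arr[j].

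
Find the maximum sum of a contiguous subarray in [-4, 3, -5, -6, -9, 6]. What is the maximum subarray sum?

Using Kadane's algorithm on [-4, 3, -5, -6, -9, 6]:

Scanning through the array:
Position 1 (value 3): max_ending_here = 3, max_so_far = 3
Position 2 (value -5): max_ending_here = -2, max_so_far = 3
Position 3 (value -6): max_ending_here = -6, max_so_far = 3
Position 4 (value -9): max_ending_here = -9, max_so_far = 3
Position 5 (value 6): max_ending_here = 6, max_so_far = 6

Maximum subarray: [6]
Maximum sum: 6

The maximum subarray is [6] with sum 6. This subarray runs from index 5 to index 5.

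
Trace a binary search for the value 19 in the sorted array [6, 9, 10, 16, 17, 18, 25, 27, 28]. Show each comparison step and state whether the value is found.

Binary search for 19 in [6, 9, 10, 16, 17, 18, 25, 27, 28]:

lo=0, hi=8, mid=4, arr[mid]=17 -> 17 < 19, search right half
lo=5, hi=8, mid=6, arr[mid]=25 -> 25 > 19, search left half
lo=5, hi=5, mid=5, arr[mid]=18 -> 18 < 19, search right half
lo=6 > hi=5, target 19 not found

Binary search determines that 19 is not in the array after 3 comparisons. The search space was exhausted without finding the target.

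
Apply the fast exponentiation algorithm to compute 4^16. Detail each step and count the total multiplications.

Computing 4^16 by squaring (build up from 4^1; each line after the first costs one multiplication):

4^1 = 4
4^2 = (4^1)^2 = 4^2 = 16
4^4 = (4^2)^2 = 16^2 = 256
4^8 = (4^4)^2 = 256^2 = 65536
4^16 = (4^8)^2 = 65536^2 = 4294967296

Result: 4294967296
Multiplications needed: 4 (4 lines after 4^1)

4^16 = 4294967296. Using exponentiation by squaring, this requires 4 multiplications. The key idea: if the exponent is even, square the half-power; if odd, multiply by the base once.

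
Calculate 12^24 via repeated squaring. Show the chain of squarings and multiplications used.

Computing 12^24 by squaring (build up from 12^1; each line after the first costs one multiplication):

12^1 = 12
12^2 = (12^1)^2 = 12^2 = 144
12^3 = 12 * 12^2 = 12 * 144 = 1728
12^6 = (12^3)^2 = 1728^2 = 2985984
12^12 = (12^6)^2 = 2985984^2 = 8916100448256
12^24 = (12^12)^2 = 8916100448256^2 = 79496847203390844133441536

Result: 79496847203390844133441536
Multiplications needed: 5 (5 lines after 12^1)

12^24 = 79496847203390844133441536. Using exponentiation by squaring, this requires 5 multiplications. The key idea: if the exponent is even, square the half-power; if odd, multiply by the base once.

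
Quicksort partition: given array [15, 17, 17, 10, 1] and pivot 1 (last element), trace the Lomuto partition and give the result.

Lomuto partition with pivot = 1:

Initial array: [15, 17, 17, 10, 1]

arr[0]=15 > 1: no swap
arr[1]=17 > 1: no swap
arr[2]=17 > 1: no swap
arr[3]=10 > 1: no swap

Place pivot at position 0: [1, 17, 17, 10, 15]
Pivot position: 0

After partitioning with pivot 1, the array becomes [1, 17, 17, 10, 15]. The pivot is placed at index 0. All elements to the left of the pivot are <= 1, and all elements to the right are > 1.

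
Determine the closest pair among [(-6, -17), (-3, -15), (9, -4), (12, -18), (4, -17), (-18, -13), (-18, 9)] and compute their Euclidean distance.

Computing all pairwise distances among 7 points:

d((-6, -17), (-3, -15)) = 3.6056 <-- minimum
d((-6, -17), (9, -4)) = 19.8494
d((-6, -17), (12, -18)) = 18.0278
d((-6, -17), (4, -17)) = 10.0
d((-6, -17), (-18, -13)) = 12.6491
d((-6, -17), (-18, 9)) = 28.6356
d((-3, -15), (9, -4)) = 16.2788
d((-3, -15), (12, -18)) = 15.2971
d((-3, -15), (4, -17)) = 7.2801
d((-3, -15), (-18, -13)) = 15.1327
d((-3, -15), (-18, 9)) = 28.3019
d((9, -4), (12, -18)) = 14.3178
d((9, -4), (4, -17)) = 13.9284
d((9, -4), (-18, -13)) = 28.4605
d((9, -4), (-18, 9)) = 29.9666
d((12, -18), (4, -17)) = 8.0623
d((12, -18), (-18, -13)) = 30.4138
d((12, -18), (-18, 9)) = 40.3609
d((4, -17), (-18, -13)) = 22.3607
d((4, -17), (-18, 9)) = 34.0588
d((-18, -13), (-18, 9)) = 22.0

Closest pair: (-6, -17) and (-3, -15) with distance 3.6056

The closest pair is (-6, -17) and (-3, -15) with Euclidean distance 3.6056. For 7 points, brute-force pairwise comparison is shown above. For large n, the divide-and-conquer algorithm (sort by x, recurse on halves, check the dividing strip) achieves O(n log n).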